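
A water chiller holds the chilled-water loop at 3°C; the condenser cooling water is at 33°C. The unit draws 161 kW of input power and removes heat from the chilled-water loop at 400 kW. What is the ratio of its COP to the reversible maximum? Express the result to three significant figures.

0.270

COP_actual = Q̇_C/Ẇ = 400.0/161.0 = 2.484.
In absolute terms T_C = 276.15 K and T_H = 306.15 K, so ΔT = 30.00 K.
COP_Carnot = T_C/ΔT = 276.15/30.00 = 9.205.
η_II = COP_actual/COP_Carnot = 2.484/9.205 = 0.2699.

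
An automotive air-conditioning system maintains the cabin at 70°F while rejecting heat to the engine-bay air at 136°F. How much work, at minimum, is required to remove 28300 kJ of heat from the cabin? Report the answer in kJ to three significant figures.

In absolute terms T_C = 294.26 K and T_H = 330.93 K, so ΔT = 36.67 K.
The reversible limit is COP_R = T_C/ΔT = 8.025, so W_min = Q_C/COP = Q_C·ΔT/T_C.
W_min = 28300 × 36.67/294.26 = 3526 kJ.

3530 kJ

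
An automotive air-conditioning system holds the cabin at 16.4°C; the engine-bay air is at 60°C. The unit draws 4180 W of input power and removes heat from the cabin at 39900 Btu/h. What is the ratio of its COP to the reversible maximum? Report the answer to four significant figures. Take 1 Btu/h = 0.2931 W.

0.4213

Converting, Q̇_C = 39900 Btu/h = 11690 W, so COP_actual = Q̇_C/Ẇ = 11690/4180 = 2.798.
In absolute terms T_C = 289.55 K and T_H = 333.15 K, so ΔT = 43.60 K.
COP_Carnot = T_C/ΔT = 289.55/43.60 = 6.641.
η_II = COP_actual/COP_Carnot = 2.798/6.641 = 0.4213.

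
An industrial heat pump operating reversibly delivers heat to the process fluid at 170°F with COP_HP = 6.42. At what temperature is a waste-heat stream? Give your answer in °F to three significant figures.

71.9 °F

COP_HP = T_H/(T_H − T_C) gives T_H − T_C = T_H/COP.
With T_H = 349.82 K, T_C = 349.82 × (1 − 1/6.42) = 295.33 K.
Converting, 295.33 K = 71.92°F.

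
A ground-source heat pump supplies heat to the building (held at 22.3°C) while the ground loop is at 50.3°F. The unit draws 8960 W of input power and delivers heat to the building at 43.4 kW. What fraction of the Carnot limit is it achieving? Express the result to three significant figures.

Converting, Q̇_H = 43.40 kW = 43400 W, so COP_actual = Q̇_H/Ẇ = 43400/8960 = 4.844.
In absolute terms T_C = 283.32 K and T_H = 295.45 K, so ΔT = 12.13 K.
COP_Carnot = T_H/ΔT = 295.45/12.13 = 24.35.
η_II = COP_actual/COP_Carnot = 4.844/24.35 = 0.1989.

0.199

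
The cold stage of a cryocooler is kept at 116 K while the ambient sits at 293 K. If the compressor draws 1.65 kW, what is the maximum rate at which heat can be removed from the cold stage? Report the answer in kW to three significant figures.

1.08 kW

The reservoir spacing is ΔT = 293 − 116 = 177.0 K.
COP_Carnot = T_C/ΔT = 116.00/177.0 = 0.6554.
Q̇_max = COP_Carnot × Ẇ = 0.6554 × 1.650 kW = 1.081 kW.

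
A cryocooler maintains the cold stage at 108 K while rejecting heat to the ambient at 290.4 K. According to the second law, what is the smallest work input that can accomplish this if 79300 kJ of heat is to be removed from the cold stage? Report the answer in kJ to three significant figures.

134000 kJ

The reservoir spacing is ΔT = 290.4 − 108 = 182.4 K.
The reversible limit is COP_R = T_C/ΔT = 0.5921, so W_min = Q_C/COP = Q_C·ΔT/T_C.
W_min = 79300 × 182.4/108.00 = 133900 kJ.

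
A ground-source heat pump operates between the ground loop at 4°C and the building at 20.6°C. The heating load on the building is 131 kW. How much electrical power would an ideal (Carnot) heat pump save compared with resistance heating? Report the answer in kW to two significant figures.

In absolute terms T_C = 277.15 K and T_H = 293.75 K, so ΔT = 16.60 K.
COP_Carnot = T_H/ΔT = 293.75/16.60 = 17.70.
Resistance heating needs Ẇ_res = Q̇_H = 131.0 kW; the reversible heat pump needs only Ẇ_hp = Q̇_H/COP = 7.403 kW.
Saving = 131.0 − 7.403 = 123.6 kW.

120 kW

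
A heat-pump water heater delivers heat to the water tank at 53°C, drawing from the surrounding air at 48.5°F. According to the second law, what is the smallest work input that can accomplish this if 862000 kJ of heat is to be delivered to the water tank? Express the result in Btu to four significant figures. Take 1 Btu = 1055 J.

In absolute terms T_C = 282.32 K and T_H = 326.15 K, so ΔT = 43.83 K.
The reversible limit is COP_HP = T_H/ΔT = 7.441, so W_min = Q_H/COP = Q_H·ΔT/T_H.
W_min = 862000 × 43.83/326.15 = 115800 kJ = 109800 Btu.

109800 Btu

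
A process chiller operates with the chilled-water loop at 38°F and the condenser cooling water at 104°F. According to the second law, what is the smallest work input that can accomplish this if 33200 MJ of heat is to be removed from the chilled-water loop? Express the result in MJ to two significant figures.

In absolute terms T_C = 276.48 K and T_H = 313.15 K, so ΔT = 36.67 K.
The reversible limit is COP_R = T_C/ΔT = 7.540, so W_min = Q_C/COP = Q_C·ΔT/T_C.
W_min = 33200 × 36.67/276.48 = 4403 MJ.

4400 MJ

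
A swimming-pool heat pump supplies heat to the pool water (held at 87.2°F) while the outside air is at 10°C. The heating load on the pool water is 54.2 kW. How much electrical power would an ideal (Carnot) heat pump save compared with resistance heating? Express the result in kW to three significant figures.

In absolute terms T_C = 283.15 K and T_H = 303.82 K, so ΔT = 20.67 K.
COP_Carnot = T_H/ΔT = 303.82/20.67 = 14.70.
Resistance heating needs Ẇ_res = Q̇_H = 54.20 kW; the reversible heat pump needs only Ẇ_hp = Q̇_H/COP = 3.687 kW.
Saving = 54.20 − 3.687 = 50.51 kW.

50.5 kW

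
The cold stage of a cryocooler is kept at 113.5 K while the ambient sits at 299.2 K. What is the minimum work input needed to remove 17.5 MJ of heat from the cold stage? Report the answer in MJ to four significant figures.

The reservoir spacing is ΔT = 299.2 − 113.5 = 185.7 K.
The reversible limit is COP_R = T_C/ΔT = 0.6112, so W_min = Q_C/COP = Q_C·ΔT/T_C.
W_min = 17.50 × 185.7/113.50 = 28.63 MJ.

28.63 MJ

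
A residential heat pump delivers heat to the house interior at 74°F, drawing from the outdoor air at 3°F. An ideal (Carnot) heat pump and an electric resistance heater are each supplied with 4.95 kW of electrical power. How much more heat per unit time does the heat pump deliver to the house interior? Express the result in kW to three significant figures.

32.3 kW

In absolute terms T_C = 257.04 K and T_H = 296.48 K, so ΔT = 39.44 K.
COP_Carnot = T_H/ΔT = 296.48/39.44 = 7.516.
The heat pump delivers Q̇_H = COP × Ẇ = 37.21 kW; the resistance heater delivers Ẇ = 4.950 kW.
Extra = (COP − 1)·Ẇ = 32.26 kW.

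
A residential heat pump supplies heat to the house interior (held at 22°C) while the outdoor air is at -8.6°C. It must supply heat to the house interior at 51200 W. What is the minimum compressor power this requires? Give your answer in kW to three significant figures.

5.31 kW

In absolute terms T_C = 264.55 K and T_H = 295.15 K, so ΔT = 30.60 K.
COP_Carnot = T_H/ΔT = 295.15/30.60 = 9.645.
Ẇ_min = Q̇/COP_Carnot = 51200/9.645 = 5308 W = 5.308 kW.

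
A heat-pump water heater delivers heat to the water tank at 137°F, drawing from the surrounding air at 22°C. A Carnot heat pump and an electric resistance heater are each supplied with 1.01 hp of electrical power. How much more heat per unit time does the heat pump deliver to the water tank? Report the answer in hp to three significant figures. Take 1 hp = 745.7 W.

8.20 hp

In absolute terms T_C = 295.15 K and T_H = 331.48 K, so ΔT = 36.33 K.
COP_Carnot = T_H/ΔT = 331.48/36.33 = 9.123.
The heat pump delivers Q̇_H = COP × Ẇ = 9.215 hp; the resistance heater delivers Ẇ = 1.010 hp.
Extra = (COP − 1)·Ẇ = 8.205 hp.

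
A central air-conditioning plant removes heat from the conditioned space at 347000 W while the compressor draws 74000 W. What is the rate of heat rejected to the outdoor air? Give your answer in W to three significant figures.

For a cyclic device the first law requires Q̇_H = Q̇_C + Ẇ.
Q̇_H = Q̇_C + Ẇ = 421000 W.

421000 W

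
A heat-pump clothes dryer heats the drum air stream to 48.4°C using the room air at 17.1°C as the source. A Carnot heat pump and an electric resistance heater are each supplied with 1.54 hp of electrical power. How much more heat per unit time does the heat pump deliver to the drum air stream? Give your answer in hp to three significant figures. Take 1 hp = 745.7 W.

In absolute terms T_C = 290.25 K and T_H = 321.55 K, so ΔT = 31.30 K.
COP_Carnot = T_H/ΔT = 321.55/31.30 = 10.27.
The heat pump delivers Q̇_H = COP × Ẇ = 15.82 hp; the resistance heater delivers Ẇ = 1.540 hp.
Extra = (COP − 1)·Ẇ = 14.28 hp.

14.3 hp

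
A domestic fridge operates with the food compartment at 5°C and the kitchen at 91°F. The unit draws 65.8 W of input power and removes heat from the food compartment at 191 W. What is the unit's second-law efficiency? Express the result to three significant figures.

COP_actual = Q̇_C/Ẇ = 191.0/65.80 = 2.903.
In absolute terms T_C = 278.15 K and T_H = 305.93 K, so ΔT = 27.78 K.
COP_Carnot = T_C/ΔT = 278.15/27.78 = 10.01.
η_II = COP_actual/COP_Carnot = 2.903/10.01 = 0.2899.

0.290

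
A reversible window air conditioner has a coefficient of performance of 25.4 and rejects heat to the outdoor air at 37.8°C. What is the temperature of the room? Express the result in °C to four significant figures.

For a Carnot refrigerator COP_R = T_C/(T_H − T_C), so T_C = COP·T_H/(1 + COP).
With T_H = 310.95 K, T_C = 25.4 × 310.95/26.40 = 299.17 K.
Converting, 299.17 K = 26.02°C.

26.02 °C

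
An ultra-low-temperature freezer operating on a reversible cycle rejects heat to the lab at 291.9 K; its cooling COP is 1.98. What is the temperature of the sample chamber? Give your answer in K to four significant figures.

193.9 K

For a Carnot refrigerator COP_R = T_C/(T_H − T_C), so T_C = COP·T_H/(1 + COP).
With T_H = 291.90 K, T_C = 1.98 × 291.90/2.980 = 193.95 K.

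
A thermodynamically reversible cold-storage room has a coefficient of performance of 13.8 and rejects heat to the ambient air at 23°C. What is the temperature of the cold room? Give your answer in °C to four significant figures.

For a Carnot refrigerator COP_R = T_C/(T_H − T_C), so T_C = COP·T_H/(1 + COP).
With T_H = 296.15 K, T_C = 13.8 × 296.15/14.80 = 276.14 K.
Converting, 276.14 K = 2.99°C.

2.990 °C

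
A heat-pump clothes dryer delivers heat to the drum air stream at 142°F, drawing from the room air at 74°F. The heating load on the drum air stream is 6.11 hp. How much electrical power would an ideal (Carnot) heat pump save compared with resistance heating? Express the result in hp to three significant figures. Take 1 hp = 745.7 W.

5.42 hp

In absolute terms T_C = 296.48 K and T_H = 334.26 K, so ΔT = 37.78 K.
COP_Carnot = T_H/ΔT = 334.26/37.78 = 8.848.
Resistance heating needs Ẇ_res = Q̇_H = 6.110 hp; the reversible heat pump needs only Ẇ_hp = Q̇_H/COP = 0.6905 hp.
Saving = 6.110 − 0.6905 = 5.419 hp.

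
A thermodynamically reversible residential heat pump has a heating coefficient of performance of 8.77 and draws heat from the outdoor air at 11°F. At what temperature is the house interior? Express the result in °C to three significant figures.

22.0 °C

COP_HP = T_H/(T_H − T_C) rearranges to T_H = COP·T_C/(COP − 1).
With T_C = 261.48 K, T_H = 8.77 × 261.48/7.770 = 295.14 K.
Converting, 295.14 K = 21.99°C.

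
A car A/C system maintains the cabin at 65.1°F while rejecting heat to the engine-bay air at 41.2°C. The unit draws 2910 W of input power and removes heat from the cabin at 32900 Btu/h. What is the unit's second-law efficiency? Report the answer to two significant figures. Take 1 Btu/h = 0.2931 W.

Converting, Q̇_C = 32900 Btu/h = 9643 W, so COP_actual = Q̇_C/Ẇ = 9643/2910 = 3.314.
In absolute terms T_C = 291.54 K and T_H = 314.35 K, so ΔT = 22.81 K.
COP_Carnot = T_C/ΔT = 291.54/22.81 = 12.78.
η_II = COP_actual/COP_Carnot = 3.314/12.78 = 0.2593.

0.26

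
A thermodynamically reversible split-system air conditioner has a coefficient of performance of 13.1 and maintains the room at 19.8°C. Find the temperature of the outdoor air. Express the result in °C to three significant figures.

COP_R = T_C/(T_H − T_C) gives T_H − T_C = T_C/COP.
With T_C = 292.95 K, T_H = 292.95 × (1 + 1/13.1) = 315.31 K.
Converting, 315.31 K = 42.16°C.

42.2 °C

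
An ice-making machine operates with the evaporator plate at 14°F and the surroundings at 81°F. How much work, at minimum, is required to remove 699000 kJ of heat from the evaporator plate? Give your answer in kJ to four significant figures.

In absolute terms T_C = 263.15 K and T_H = 300.37 K, so ΔT = 37.22 K.
The reversible limit is COP_R = T_C/ΔT = 7.070, so W_min = Q_C/COP = Q_C·ΔT/T_C.
W_min = 699000 × 37.22/263.15 = 98870 kJ.

98870 kJ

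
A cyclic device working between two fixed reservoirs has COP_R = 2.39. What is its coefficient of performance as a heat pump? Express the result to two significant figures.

3.4

The first law on one cycle gives Q_H = Q_C + W, so Q_H/W = Q_C/W + 1.
COP_HP = COP_R + 1 = 2.39 + 1 = 3.39.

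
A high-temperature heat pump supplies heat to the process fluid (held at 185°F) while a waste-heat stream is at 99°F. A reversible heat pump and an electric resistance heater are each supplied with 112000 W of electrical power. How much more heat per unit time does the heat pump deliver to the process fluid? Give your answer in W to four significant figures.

727600 W

In absolute terms T_C = 310.37 K and T_H = 358.15 K, so ΔT = 47.78 K.
COP_Carnot = T_H/ΔT = 358.15/47.78 = 7.496.
The heat pump delivers Q̇_H = COP × Ẇ = 839600 W; the resistance heater delivers Ẇ = 112000 W.
Extra = (COP − 1)·Ẇ = 727600 W.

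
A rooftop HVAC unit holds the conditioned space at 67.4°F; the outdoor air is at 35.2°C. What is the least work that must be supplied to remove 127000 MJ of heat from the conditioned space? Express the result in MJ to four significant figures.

In absolute terms T_C = 292.82 K and T_H = 308.35 K, so ΔT = 15.53 K.
The reversible limit is COP_R = T_C/ΔT = 18.85, so W_min = Q_C/COP = Q_C·ΔT/T_C.
W_min = 127000 × 15.53/292.82 = 6737 MJ.

6737 MJ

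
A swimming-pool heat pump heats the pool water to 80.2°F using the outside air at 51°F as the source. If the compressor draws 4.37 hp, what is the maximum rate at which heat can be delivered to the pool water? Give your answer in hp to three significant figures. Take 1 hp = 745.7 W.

In absolute terms T_C = 283.71 K and T_H = 299.93 K, so ΔT = 16.22 K.
COP_Carnot = T_H/ΔT = 299.93/16.22 = 18.49.
Q̇_max = COP_Carnot × Ẇ = 18.49 × 4.370 hp = 80.80 hp.

80.8 hp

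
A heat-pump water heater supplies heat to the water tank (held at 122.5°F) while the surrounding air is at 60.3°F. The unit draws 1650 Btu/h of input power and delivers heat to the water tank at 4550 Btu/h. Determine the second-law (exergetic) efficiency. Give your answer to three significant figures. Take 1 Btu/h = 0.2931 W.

0.295

COP_actual = Q̇_H/Ẇ = 4550/1650 = 2.758.
In absolute terms T_C = 288.87 K and T_H = 323.43 K, so ΔT = 34.56 K.
COP_Carnot = T_H/ΔT = 323.43/34.56 = 9.360.
η_II = COP_actual/COP_Carnot = 2.758/9.360 = 0.2946.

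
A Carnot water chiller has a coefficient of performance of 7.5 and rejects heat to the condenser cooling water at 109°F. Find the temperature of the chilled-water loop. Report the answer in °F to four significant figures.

42.10 °F

For a Carnot refrigerator COP_R = T_C/(T_H − T_C), so T_C = COP·T_H/(1 + COP).
With T_H = 315.93 K, T_C = 7.5 × 315.93/8.500 = 278.76 K.
Converting, 278.76 K = 42.10°F.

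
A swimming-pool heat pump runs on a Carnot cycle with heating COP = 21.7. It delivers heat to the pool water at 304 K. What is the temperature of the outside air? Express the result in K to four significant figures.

COP_HP = T_H/(T_H − T_C) gives T_H − T_C = T_H/COP.
With T_H = 304.00 K, T_C = 304.00 × (1 − 1/21.7) = 289.99 K.

290.0 K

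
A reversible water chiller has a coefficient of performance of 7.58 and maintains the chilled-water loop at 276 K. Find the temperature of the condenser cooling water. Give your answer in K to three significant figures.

COP_R = T_C/(T_H − T_C) gives T_H − T_C = T_C/COP.
With T_C = 276.00 K, T_H = 276.00 × (1 + 1/7.58) = 312.41 K.

312 K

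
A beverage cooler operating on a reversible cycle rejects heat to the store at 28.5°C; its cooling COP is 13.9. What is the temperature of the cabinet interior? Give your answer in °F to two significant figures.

For a Carnot refrigerator COP_R = T_C/(T_H − T_C), so T_C = COP·T_H/(1 + COP).
With T_H = 301.65 K, T_C = 13.9 × 301.65/14.90 = 281.41 K.
Converting, 281.41 K = 46.86°F.

47 °F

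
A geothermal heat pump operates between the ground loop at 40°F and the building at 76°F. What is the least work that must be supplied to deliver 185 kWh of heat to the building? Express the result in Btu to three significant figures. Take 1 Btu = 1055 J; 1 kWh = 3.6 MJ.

In absolute terms T_C = 277.59 K and T_H = 297.59 K, so ΔT = 20.00 K.
The reversible limit is COP_HP = T_H/ΔT = 14.88, so W_min = Q_H/COP = Q_H·ΔT/T_H.
W_min = 185.0 × 20.00/297.59 = 12.43 kWh = 42430 Btu.

42400 Btu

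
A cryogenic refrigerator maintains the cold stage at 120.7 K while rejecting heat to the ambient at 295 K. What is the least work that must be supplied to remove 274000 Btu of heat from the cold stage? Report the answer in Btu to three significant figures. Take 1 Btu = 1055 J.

The reservoir spacing is ΔT = 295 − 120.7 = 174.3 K.
The reversible limit is COP_R = T_C/ΔT = 0.6925, so W_min = Q_C/COP = Q_C·ΔT/T_C.
W_min = 274000 × 174.3/120.70 = 395700 Btu.

396000 Btu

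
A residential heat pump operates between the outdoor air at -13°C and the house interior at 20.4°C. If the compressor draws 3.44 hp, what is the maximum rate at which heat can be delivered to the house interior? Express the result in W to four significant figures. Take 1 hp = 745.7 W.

In absolute terms T_C = 260.15 K and T_H = 293.55 K, so ΔT = 33.40 K.
COP_Carnot = T_H/ΔT = 293.55/33.40 = 8.789.
Q̇_max = COP_Carnot × Ẇ = 8.789 × 3.440 hp = 30.23 hp = 22550 W.

22550 W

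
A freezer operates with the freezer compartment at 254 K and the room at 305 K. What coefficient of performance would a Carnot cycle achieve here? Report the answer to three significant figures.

The reservoir spacing is ΔT = 305 − 254 = 51.00 K.
For a reversible cycle, COP_Carnot = T_C/ΔT = 254.00/51.00 = 4.980.

4.98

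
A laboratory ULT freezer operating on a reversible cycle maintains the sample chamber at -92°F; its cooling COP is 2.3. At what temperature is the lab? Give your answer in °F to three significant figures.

67.9 °F

COP_R = T_C/(T_H − T_C) gives T_H − T_C = T_C/COP.
With T_C = 204.26 K, T_H = 204.26 × (1 + 1/2.3) = 293.07 K.
Converting, 293.07 K = 67.86°F.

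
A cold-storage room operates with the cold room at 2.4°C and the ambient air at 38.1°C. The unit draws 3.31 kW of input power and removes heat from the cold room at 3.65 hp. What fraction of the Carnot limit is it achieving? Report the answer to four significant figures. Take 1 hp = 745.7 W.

0.1065

Converting, Q̇_C = 3.650 hp = 2.722 kW, so COP_actual = Q̇_C/Ẇ = 2.722/3.310 = 0.8223.
In absolute terms T_C = 275.55 K and T_H = 311.25 K, so ΔT = 35.70 K.
COP_Carnot = T_C/ΔT = 275.55/35.70 = 7.718.
η_II = COP_actual/COP_Carnot = 0.8223/7.718 = 0.1065.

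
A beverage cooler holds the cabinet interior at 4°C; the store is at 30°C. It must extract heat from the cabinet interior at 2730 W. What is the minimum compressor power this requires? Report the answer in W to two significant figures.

In absolute terms T_C = 277.15 K and T_H = 303.15 K, so ΔT = 26.00 K.
COP_Carnot = T_C/ΔT = 277.15/26.00 = 10.66.
Ẇ_min = Q̇/COP_Carnot = 2730/10.66 = 256.1 W.

260 W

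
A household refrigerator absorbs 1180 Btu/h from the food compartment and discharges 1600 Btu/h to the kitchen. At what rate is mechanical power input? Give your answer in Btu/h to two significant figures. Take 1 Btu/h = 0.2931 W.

420 Btu/h

For a cyclic device the first law requires Q̇_H = Q̇_C + Ẇ.
Ẇ = Q̇_H − Q̇_C = 420.0 Btu/h.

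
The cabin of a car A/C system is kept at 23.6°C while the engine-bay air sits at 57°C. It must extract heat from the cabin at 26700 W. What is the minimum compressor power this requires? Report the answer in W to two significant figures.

In absolute terms T_C = 296.75 K and T_H = 330.15 K, so ΔT = 33.40 K.
COP_Carnot = T_C/ΔT = 296.75/33.40 = 8.885.
Ẇ_min = Q̇/COP_Carnot = 26700/8.885 = 3005 W.

3000 W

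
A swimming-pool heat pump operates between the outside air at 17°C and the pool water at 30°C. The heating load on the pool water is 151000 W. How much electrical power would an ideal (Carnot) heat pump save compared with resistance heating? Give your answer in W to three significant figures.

145000 W

In absolute terms T_C = 290.15 K and T_H = 303.15 K, so ΔT = 13.00 K.
COP_Carnot = T_H/ΔT = 303.15/13.00 = 23.32.
Resistance heating needs Ẇ_res = Q̇_H = 151000 W; the reversible heat pump needs only Ẇ_hp = Q̇_H/COP = 6475 W.
Saving = 151000 − 6475 = 144500 W.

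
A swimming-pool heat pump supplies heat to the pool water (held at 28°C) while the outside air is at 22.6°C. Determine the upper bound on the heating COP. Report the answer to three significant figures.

55.8

In absolute terms T_C = 295.75 K and T_H = 301.15 K, so ΔT = 5.400 K.
For a reversible cycle, COP_Carnot = T_H/ΔT = 301.15/5.400 = 55.77.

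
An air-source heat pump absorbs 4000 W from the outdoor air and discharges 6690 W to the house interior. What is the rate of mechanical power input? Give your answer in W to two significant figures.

2700 W

For a cyclic device the first law requires Q̇_H = Q̇_C + Ẇ.
Ẇ = Q̇_H − Q̇_C = 2690 W.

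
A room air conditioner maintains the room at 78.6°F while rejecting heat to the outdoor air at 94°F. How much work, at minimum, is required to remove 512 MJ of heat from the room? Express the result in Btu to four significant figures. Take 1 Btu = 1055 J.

13880 Btu

In absolute terms T_C = 299.04 K and T_H = 307.59 K, so ΔT = 8.556 K.
The reversible limit is COP_R = T_C/ΔT = 34.95, so W_min = Q_C/COP = Q_C·ΔT/T_C.
W_min = 512.0 × 8.556/299.04 = 14.65 MJ = 13880 Btu.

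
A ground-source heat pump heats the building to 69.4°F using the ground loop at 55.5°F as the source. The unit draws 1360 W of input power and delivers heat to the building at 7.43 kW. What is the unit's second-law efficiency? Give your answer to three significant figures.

Converting, Q̇_H = 7.430 kW = 7430 W, so COP_actual = Q̇_H/Ẇ = 7430/1360 = 5.463.
In absolute terms T_C = 286.21 K and T_H = 293.93 K, so ΔT = 7.722 K.
COP_Carnot = T_H/ΔT = 293.93/7.722 = 38.06.
η_II = COP_actual/COP_Carnot = 5.463/38.06 = 0.1435.

0.144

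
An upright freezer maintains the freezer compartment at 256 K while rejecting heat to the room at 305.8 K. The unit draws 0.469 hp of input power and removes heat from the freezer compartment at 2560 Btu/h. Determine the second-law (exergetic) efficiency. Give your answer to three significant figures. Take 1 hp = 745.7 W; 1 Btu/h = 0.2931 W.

0.417

Converting, Q̇_C = 2560 Btu/h = 1.006 hp, so COP_actual = Q̇_C/Ẇ = 1.006/0.4690 = 2.145.
The reservoir spacing is ΔT = 305.8 − 256 = 49.80 K.
COP_Carnot = T_C/ΔT = 256.00/49.80 = 5.141.
η_II = COP_actual/COP_Carnot = 2.145/5.141 = 0.4174.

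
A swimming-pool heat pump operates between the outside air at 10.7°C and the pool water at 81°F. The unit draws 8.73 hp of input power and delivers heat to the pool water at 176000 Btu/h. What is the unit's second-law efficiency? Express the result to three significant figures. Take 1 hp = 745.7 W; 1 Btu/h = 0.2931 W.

0.436

Converting, Q̇_H = 176000 Btu/h = 69.18 hp, so COP_actual = Q̇_H/Ẇ = 69.18/8.730 = 7.924.
In absolute terms T_C = 283.85 K and T_H = 300.37 K, so ΔT = 16.52 K.
COP_Carnot = T_H/ΔT = 300.37/16.52 = 18.18.
η_II = COP_actual/COP_Carnot = 7.924/18.18 = 0.4359.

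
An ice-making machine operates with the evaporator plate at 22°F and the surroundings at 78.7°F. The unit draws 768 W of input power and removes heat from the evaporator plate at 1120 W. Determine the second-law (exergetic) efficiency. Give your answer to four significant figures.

COP_actual = Q̇_C/Ẇ = 1120/768.0 = 1.458.
In absolute terms T_C = 267.59 K and T_H = 299.09 K, so ΔT = 31.50 K.
COP_Carnot = T_C/ΔT = 267.59/31.50 = 8.495.
η_II = COP_actual/COP_Carnot = 1.458/8.495 = 0.1717.

0.1717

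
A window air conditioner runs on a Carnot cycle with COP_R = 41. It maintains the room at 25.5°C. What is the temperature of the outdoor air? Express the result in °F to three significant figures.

91.0 °F

COP_R = T_C/(T_H − T_C) gives T_H − T_C = T_C/COP.
With T_C = 298.65 K, T_H = 298.65 × (1 + 1/41) = 305.93 K.
Converting, 305.93 K = 91.01°F.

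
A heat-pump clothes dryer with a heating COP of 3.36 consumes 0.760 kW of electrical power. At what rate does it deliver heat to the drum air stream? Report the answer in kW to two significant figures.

Q̇_H = COP_HP × Ẇ = 3.36 × 0.7600 = 2.554 kW.

2.6 kW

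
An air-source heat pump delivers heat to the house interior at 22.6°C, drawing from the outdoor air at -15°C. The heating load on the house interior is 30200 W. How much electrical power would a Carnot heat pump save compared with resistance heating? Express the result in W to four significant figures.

26360 W

In absolute terms T_C = 258.15 K and T_H = 295.75 K, so ΔT = 37.60 K.
COP_Carnot = T_H/ΔT = 295.75/37.60 = 7.866.
Resistance heating needs Ẇ_res = Q̇_H = 30200 W; the reversible heat pump needs only Ẇ_hp = Q̇_H/COP = 3839 W.
Saving = 30200 − 3839 = 26360 W.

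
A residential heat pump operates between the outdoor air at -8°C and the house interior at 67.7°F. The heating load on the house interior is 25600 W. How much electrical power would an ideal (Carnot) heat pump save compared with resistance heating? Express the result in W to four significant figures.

23170 W

In absolute terms T_C = 265.15 K and T_H = 292.98 K, so ΔT = 27.83 K.
COP_Carnot = T_H/ΔT = 292.98/27.83 = 10.53.
Resistance heating needs Ẇ_res = Q̇_H = 25600 W; the reversible heat pump needs only Ẇ_hp = Q̇_H/COP = 2432 W.
Saving = 25600 − 2432 = 23170 W.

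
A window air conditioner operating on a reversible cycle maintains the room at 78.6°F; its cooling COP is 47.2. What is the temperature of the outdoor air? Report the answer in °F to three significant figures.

COP_R = T_C/(T_H − T_C) gives T_H − T_C = T_C/COP.
With T_C = 299.04 K, T_H = 299.04 × (1 + 1/47.2) = 305.37 K.
Converting, 305.37 K = 90.00°F.

90.0 °F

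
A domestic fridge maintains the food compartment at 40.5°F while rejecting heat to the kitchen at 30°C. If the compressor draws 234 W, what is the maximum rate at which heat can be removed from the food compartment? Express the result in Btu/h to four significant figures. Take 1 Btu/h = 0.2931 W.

8776 Btu/h

In absolute terms T_C = 277.87 K and T_H = 303.15 K, so ΔT = 25.28 K.
COP_Carnot = T_C/ΔT = 277.87/25.28 = 10.99.
Q̇_max = COP_Carnot × Ẇ = 10.99 × 234.0 W = 2572 W = 8776 Btu/h.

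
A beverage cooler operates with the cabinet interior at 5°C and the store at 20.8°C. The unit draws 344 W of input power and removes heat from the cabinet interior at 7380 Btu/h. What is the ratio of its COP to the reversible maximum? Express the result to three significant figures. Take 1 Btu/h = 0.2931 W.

Converting, Q̇_C = 7380 Btu/h = 2163 W, so COP_actual = Q̇_C/Ẇ = 2163/344.0 = 6.288.
In absolute terms T_C = 278.15 K and T_H = 293.95 K, so ΔT = 15.80 K.
COP_Carnot = T_C/ΔT = 278.15/15.80 = 17.60.
η_II = COP_actual/COP_Carnot = 6.288/17.60 = 0.3572.

0.357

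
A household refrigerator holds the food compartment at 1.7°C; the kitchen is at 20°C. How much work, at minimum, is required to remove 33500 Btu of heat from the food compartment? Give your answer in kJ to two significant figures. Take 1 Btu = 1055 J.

2400 kJ

In absolute terms T_C = 274.85 K and T_H = 293.15 K, so ΔT = 18.30 K.
The reversible limit is COP_R = T_C/ΔT = 15.02, so W_min = Q_C/COP = Q_C·ΔT/T_C.
W_min = 33500 × 18.30/274.85 = 2230 Btu = 2353 kJ.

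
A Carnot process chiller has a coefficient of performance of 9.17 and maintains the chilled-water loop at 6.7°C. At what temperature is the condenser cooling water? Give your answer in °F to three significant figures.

99.0 °F

COP_R = T_C/(T_H − T_C) gives T_H − T_C = T_C/COP.
With T_C = 279.85 K, T_H = 279.85 × (1 + 1/9.17) = 310.37 K.
Converting, 310.37 K = 98.99°F.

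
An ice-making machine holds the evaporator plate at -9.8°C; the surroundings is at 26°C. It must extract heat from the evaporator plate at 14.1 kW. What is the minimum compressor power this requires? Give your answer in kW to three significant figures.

1.92 kW

In absolute terms T_C = 263.35 K and T_H = 299.15 K, so ΔT = 35.80 K.
COP_Carnot = T_C/ΔT = 263.35/35.80 = 7.356.
Ẇ_min = Q̇/COP_Carnot = 14.10/7.356 = 1.917 kW.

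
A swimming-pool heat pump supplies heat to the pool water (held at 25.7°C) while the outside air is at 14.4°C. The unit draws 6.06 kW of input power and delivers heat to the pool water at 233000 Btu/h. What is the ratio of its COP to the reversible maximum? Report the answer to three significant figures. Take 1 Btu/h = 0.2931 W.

0.426

Converting, Q̇_H = 233000 Btu/h = 68.29 kW, so COP_actual = Q̇_H/Ẇ = 68.29/6.060 = 11.27.
In absolute terms T_C = 287.55 K and T_H = 298.85 K, so ΔT = 11.30 K.
COP_Carnot = T_H/ΔT = 298.85/11.30 = 26.45.
η_II = COP_actual/COP_Carnot = 11.27/26.45 = 0.4261.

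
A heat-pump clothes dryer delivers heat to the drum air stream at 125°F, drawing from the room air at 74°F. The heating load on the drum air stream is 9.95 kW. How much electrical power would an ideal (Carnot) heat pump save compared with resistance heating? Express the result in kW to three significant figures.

In absolute terms T_C = 296.48 K and T_H = 324.82 K, so ΔT = 28.33 K.
COP_Carnot = T_H/ΔT = 324.82/28.33 = 11.46.
Resistance heating needs Ẇ_res = Q̇_H = 9.950 kW; the reversible heat pump needs only Ẇ_hp = Q̇_H/COP = 0.8679 kW.
Saving = 9.950 − 0.8679 = 9.082 kW.

9.08 kW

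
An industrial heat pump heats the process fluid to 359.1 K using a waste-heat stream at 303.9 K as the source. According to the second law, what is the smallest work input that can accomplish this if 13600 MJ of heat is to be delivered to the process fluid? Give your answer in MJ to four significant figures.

The reservoir spacing is ΔT = 359.1 − 303.9 = 55.20 K.
The reversible limit is COP_HP = T_H/ΔT = 6.505, so W_min = Q_H/COP = Q_H·ΔT/T_H.
W_min = 13600 × 55.20/359.10 = 2091 MJ.

2091 MJ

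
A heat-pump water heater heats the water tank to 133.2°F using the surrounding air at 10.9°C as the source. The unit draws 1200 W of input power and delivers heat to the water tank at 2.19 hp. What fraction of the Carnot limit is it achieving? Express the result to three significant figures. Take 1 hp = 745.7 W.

Converting, Q̇_H = 2.190 hp = 1633 W, so COP_actual = Q̇_H/Ẇ = 1633/1200 = 1.361.
In absolute terms T_C = 284.05 K and T_H = 329.37 K, so ΔT = 45.32 K.
COP_Carnot = T_H/ΔT = 329.37/45.32 = 7.267.
η_II = COP_actual/COP_Carnot = 1.361/7.267 = 0.1873.

0.187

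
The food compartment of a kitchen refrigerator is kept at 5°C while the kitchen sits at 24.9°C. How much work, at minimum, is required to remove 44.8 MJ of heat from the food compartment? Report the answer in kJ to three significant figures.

3210 kJ

In absolute terms T_C = 278.15 K and T_H = 298.05 K, so ΔT = 19.90 K.
The reversible limit is COP_R = T_C/ΔT = 13.98, so W_min = Q_C/COP = Q_C·ΔT/T_C.
W_min = 44.80 × 19.90/278.15 = 3.205 MJ = 3205 kJ.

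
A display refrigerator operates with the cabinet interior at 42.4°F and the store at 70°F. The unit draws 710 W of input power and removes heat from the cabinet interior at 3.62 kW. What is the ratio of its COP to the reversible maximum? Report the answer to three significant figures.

0.280

Converting, Q̇_C = 3.620 kW = 3620 W, so COP_actual = Q̇_C/Ẇ = 3620/710.0 = 5.099.
In absolute terms T_C = 278.93 K and T_H = 294.26 K, so ΔT = 15.33 K.
COP_Carnot = T_C/ΔT = 278.93/15.33 = 18.19.
η_II = COP_actual/COP_Carnot = 5.099/18.19 = 0.2803.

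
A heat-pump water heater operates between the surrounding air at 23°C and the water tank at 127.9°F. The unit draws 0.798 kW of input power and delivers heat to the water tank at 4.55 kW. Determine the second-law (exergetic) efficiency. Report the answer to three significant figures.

COP_actual = Q̇_H/Ẇ = 4.550/0.7980 = 5.702.
In absolute terms T_C = 296.15 K and T_H = 326.43 K, so ΔT = 30.28 K.
COP_Carnot = T_H/ΔT = 326.43/30.28 = 10.78.
η_II = COP_actual/COP_Carnot = 5.702/10.78 = 0.5289.

0.529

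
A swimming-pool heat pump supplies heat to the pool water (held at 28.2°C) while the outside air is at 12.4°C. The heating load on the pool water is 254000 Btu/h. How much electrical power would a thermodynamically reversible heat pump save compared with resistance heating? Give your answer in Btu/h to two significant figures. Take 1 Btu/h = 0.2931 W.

In absolute terms T_C = 285.55 K and T_H = 301.35 K, so ΔT = 15.80 K.
COP_Carnot = T_H/ΔT = 301.35/15.80 = 19.07.
Resistance heating needs Ẇ_res = Q̇_H = 254000 Btu/h; the reversible heat pump needs only Ẇ_hp = Q̇_H/COP = 13320 Btu/h.
Saving = 254000 − 13320 = 240700 Btu/h.

240000 Btu/h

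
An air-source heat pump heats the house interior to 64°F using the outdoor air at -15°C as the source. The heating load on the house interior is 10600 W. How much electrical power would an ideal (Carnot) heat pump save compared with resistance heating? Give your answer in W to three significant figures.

In absolute terms T_C = 258.15 K and T_H = 290.93 K, so ΔT = 32.78 K.
COP_Carnot = T_H/ΔT = 290.93/32.78 = 8.876.
Resistance heating needs Ẇ_res = Q̇_H = 10600 W; the reversible heat pump needs only Ẇ_hp = Q̇_H/COP = 1194 W.
Saving = 10600 − 1194 = 9406 W.

9410 W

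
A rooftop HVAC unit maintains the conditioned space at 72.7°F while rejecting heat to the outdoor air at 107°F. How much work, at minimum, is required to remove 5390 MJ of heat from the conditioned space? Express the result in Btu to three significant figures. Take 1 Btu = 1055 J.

In absolute terms T_C = 295.76 K and T_H = 314.82 K, so ΔT = 19.06 K.
The reversible limit is COP_R = T_C/ΔT = 15.52, so W_min = Q_C/COP = Q_C·ΔT/T_C.
W_min = 5390 × 19.06/295.76 = 347.3 MJ = 329200 Btu.

329000 Btu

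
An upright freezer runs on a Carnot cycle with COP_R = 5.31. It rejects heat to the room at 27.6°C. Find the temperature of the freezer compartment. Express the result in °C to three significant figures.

-20.1 °C

For a Carnot refrigerator COP_R = T_C/(T_H − T_C), so T_C = COP·T_H/(1 + COP).
With T_H = 300.75 K, T_C = 5.31 × 300.75/6.310 = 253.09 K.
Converting, 253.09 K = -20.06°C.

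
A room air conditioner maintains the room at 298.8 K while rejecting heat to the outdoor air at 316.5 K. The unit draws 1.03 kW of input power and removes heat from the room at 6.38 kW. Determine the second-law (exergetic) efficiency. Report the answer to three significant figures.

0.367

COP_actual = Q̇_C/Ẇ = 6.380/1.030 = 6.194.
The reservoir spacing is ΔT = 316.5 − 298.8 = 17.70 K.
COP_Carnot = T_C/ΔT = 298.80/17.70 = 16.88.
η_II = COP_actual/COP_Carnot = 6.194/16.88 = 0.3669.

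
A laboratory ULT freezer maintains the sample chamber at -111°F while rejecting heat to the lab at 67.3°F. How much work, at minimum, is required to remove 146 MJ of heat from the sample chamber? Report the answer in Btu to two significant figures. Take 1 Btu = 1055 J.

71000 Btu

In absolute terms T_C = 193.71 K and T_H = 292.76 K, so ΔT = 99.06 K.
The reversible limit is COP_R = T_C/ΔT = 1.956, so W_min = Q_C/COP = Q_C·ΔT/T_C.
W_min = 146.0 × 99.06/193.71 = 74.66 MJ = 70770 Btu.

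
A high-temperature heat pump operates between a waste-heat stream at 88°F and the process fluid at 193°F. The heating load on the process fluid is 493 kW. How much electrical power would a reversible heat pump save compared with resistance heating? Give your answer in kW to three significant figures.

In absolute terms T_C = 304.26 K and T_H = 362.59 K, so ΔT = 58.33 K.
COP_Carnot = T_H/ΔT = 362.59/58.33 = 6.216.
Resistance heating needs Ẇ_res = Q̇_H = 493.0 kW; the reversible heat pump needs only Ẇ_hp = Q̇_H/COP = 79.31 kW.
Saving = 493.0 − 79.31 = 413.7 kW.

414 kW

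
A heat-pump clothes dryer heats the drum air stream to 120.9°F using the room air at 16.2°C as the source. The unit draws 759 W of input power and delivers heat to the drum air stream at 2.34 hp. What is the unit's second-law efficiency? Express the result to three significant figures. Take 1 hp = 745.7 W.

0.237

Converting, Q̇_H = 2.340 hp = 1745 W, so COP_actual = Q̇_H/Ẇ = 1745/759.0 = 2.299.
In absolute terms T_C = 289.35 K and T_H = 322.54 K, so ΔT = 33.19 K.
COP_Carnot = T_H/ΔT = 322.54/33.19 = 9.718.
η_II = COP_actual/COP_Carnot = 2.299/9.718 = 0.2366.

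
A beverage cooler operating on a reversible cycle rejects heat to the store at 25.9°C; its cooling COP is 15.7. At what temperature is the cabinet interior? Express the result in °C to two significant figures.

For a Carnot refrigerator COP_R = T_C/(T_H − T_C), so T_C = COP·T_H/(1 + COP).
With T_H = 299.05 K, T_C = 15.7 × 299.05/16.70 = 281.14 K.
Converting, 281.14 K = 7.99°C.

8.0 °C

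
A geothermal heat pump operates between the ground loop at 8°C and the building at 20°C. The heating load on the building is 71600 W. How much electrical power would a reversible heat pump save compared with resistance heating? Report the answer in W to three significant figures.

68700 W

In absolute terms T_C = 281.15 K and T_H = 293.15 K, so ΔT = 12.00 K.
COP_Carnot = T_H/ΔT = 293.15/12.00 = 24.43.
Resistance heating needs Ẇ_res = Q̇_H = 71600 W; the reversible heat pump needs only Ẇ_hp = Q̇_H/COP = 2931 W.
Saving = 71600 − 2931 = 68670 W.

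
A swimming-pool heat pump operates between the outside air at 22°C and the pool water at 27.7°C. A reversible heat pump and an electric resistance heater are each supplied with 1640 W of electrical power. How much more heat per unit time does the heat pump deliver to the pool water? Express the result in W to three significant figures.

In absolute terms T_C = 295.15 K and T_H = 300.85 K, so ΔT = 5.700 K.
COP_Carnot = T_H/ΔT = 300.85/5.700 = 52.78.
The heat pump delivers Q̇_H = COP × Ẇ = 86560 W; the resistance heater delivers Ẇ = 1640 W.
Extra = (COP − 1)·Ẇ = 84920 W.

84900 W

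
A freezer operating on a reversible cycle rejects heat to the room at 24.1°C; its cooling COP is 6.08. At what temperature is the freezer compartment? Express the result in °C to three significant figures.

-17.9 °C

For a Carnot refrigerator COP_R = T_C/(T_H − T_C), so T_C = COP·T_H/(1 + COP).
With T_H = 297.25 K, T_C = 6.08 × 297.25/7.080 = 255.27 K.
Converting, 255.27 K = -17.88°C.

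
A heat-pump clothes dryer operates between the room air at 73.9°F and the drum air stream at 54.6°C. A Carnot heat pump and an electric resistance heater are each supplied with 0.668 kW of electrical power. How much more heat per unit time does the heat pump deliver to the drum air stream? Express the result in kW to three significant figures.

In absolute terms T_C = 296.43 K and T_H = 327.75 K, so ΔT = 31.32 K.
COP_Carnot = T_H/ΔT = 327.75/31.32 = 10.46.
The heat pump delivers Q̇_H = COP × Ẇ = 6.990 kW; the resistance heater delivers Ẇ = 0.6680 kW.
Extra = (COP − 1)·Ẇ = 6.322 kW.

6.32 kW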